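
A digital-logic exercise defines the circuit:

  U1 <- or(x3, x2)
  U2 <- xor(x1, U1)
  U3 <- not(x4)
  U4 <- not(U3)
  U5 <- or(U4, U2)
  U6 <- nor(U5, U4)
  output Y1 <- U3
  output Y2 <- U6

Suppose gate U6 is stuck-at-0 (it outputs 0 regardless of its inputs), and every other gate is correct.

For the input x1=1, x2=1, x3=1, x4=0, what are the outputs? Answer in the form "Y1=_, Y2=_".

Propagate with U6 forced: U1=1, U2=0, U3=1, U4=0, U5=0, U6=0 [stuck-at-0].
So the outputs are Y1=1, Y2=0. (Without the fault they would be Y1=1, Y2=1.)

Y1=1, Y2=0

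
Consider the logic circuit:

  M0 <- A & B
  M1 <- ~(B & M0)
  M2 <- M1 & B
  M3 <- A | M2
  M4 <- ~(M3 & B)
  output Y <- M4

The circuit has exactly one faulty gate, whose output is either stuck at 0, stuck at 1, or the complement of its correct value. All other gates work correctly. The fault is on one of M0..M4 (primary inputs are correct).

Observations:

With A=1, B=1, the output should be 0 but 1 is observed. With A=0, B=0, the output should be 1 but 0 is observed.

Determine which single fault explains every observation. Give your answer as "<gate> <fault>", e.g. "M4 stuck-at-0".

M4 inverted output

Fault-free values for test 1 (A=1, B=1): M0=1, M1=0, M2=0, M3=1, M4=0, giving Y=0. Observed 1.
Test 1: faults giving observed 1 are {M3 stuck-at-0, M3 inverted output, M4 stuck-at-1, M4 inverted output}.
Test 2 (A=0, B=0): fault-free M0=0, M1=1, M2=0, M3=0, M4=1 → 1; observed 0. Eliminates M3 stuck-at-0, M3 inverted output, M4 stuck-at-1.
Only M4 inverted output is consistent with every test.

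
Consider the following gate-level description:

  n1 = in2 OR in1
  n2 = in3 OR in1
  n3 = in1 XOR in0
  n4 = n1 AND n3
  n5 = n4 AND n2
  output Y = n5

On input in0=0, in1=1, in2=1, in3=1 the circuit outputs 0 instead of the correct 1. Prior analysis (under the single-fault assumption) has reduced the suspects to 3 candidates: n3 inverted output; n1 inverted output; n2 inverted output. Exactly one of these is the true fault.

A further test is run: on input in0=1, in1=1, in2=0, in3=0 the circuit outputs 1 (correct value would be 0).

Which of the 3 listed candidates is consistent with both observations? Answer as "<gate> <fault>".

n3 inverted output

Evaluate each candidate on input in0=1, in1=1, in2=0, in3=0:
  n3 inverted output: n1=1, n2=1, n3=1 [inverted output], n4=1, n5=1 → 1 — matches
  n1 inverted output: n1=0 [inverted output], n2=1, n3=0, n4=0, n5=0 → 0 — eliminated
  n2 inverted output: n1=1, n2=0 [inverted output], n3=0, n4=0, n5=0 → 0 — eliminated
Only n3 inverted output reproduces the observed 1.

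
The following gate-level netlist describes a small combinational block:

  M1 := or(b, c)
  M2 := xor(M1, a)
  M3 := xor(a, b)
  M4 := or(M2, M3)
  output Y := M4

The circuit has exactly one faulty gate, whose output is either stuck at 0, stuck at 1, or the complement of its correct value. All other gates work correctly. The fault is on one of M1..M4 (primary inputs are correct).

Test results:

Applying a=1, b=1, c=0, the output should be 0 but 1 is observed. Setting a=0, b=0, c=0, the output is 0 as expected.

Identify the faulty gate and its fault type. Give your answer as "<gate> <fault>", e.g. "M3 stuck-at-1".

M1 stuck-at-0

Fault-free values for test 1 (a=1, b=1, c=0): M1=1, M2=0, M3=0, M4=0, giving Y=0. Observed 1.
Test 1: faults giving observed 1 are {M1 stuck-at-0, M1 inverted output, M2 stuck-at-1, M2 inverted output, M3 stuck-at-1, M3 inverted output, M4 stuck-at-1, M4 inverted output}.
Test 2 (a=0, b=0, c=0): fault-free M1=0, M2=0, M3=0, M4=0 → 0; observed 0. Eliminates M1 inverted output, M2 stuck-at-1, M2 inverted output, M3 stuck-at-1, M3 inverted output, M4 stuck-at-1, M4 inverted output.
Only M1 stuck-at-0 is consistent with every test.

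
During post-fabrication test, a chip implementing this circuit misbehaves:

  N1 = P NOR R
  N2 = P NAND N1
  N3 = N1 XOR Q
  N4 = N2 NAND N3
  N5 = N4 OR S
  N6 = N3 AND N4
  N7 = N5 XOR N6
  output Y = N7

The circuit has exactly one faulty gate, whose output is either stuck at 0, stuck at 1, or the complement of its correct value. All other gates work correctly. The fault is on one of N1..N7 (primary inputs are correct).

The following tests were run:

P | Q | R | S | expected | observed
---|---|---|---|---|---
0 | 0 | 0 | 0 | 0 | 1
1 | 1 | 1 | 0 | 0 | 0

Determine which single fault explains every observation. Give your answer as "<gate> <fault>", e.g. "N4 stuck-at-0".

N1 stuck-at-0

Fault-free values for test 1 (P=0, Q=0, R=0, S=0): N1=1, N2=1, N3=1, N4=0, N5=0, N6=0, N7=0, giving Y=0. Observed 1.
Test 1: faults giving observed 1 are {N1 stuck-at-0, N1 inverted output, N3 stuck-at-0, N3 inverted output, N5 stuck-at-1, N5 inverted output, N6 stuck-at-1, N6 inverted output, N7 stuck-at-1, N7 inverted output}.
Test 2 (P=1, Q=1, R=1, S=0): fault-free N1=0, N2=1, N3=1, N4=0, N5=0, N6=0, N7=0 → 0; observed 0. Eliminates N1 inverted output, N3 stuck-at-0, N3 inverted output, N5 stuck-at-1, N5 inverted output, N6 stuck-at-1, N6 inverted output, N7 stuck-at-1, N7 inverted output.
Only N1 stuck-at-0 is consistent with every test.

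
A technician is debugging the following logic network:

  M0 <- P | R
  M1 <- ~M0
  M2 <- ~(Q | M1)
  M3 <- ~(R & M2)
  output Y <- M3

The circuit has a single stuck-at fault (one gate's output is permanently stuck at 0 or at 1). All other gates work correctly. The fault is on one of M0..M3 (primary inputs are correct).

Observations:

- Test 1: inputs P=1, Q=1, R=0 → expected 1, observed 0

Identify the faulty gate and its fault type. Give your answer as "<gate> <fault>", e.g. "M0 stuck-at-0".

M3 stuck-at-0

Fault-free values for test 1 (P=1, Q=1, R=0): M0=1, M1=0, M2=0, M3=1, giving Y=1. Observed 0.
Test 1: faults giving observed 0 are {M3 stuck-at-0}.
Only M3 stuck-at-0 is consistent with every test.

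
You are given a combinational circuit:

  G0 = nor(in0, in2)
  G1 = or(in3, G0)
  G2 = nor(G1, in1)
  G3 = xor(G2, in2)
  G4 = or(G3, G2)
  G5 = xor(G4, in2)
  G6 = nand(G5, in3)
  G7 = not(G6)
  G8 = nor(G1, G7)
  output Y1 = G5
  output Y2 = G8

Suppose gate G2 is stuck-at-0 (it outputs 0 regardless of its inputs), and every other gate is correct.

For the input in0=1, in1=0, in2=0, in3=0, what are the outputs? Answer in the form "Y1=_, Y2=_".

Y1=0, Y2=1

Propagate with G2 forced: G0=0, G1=0, G2=0 [stuck-at-0], G3=0, G4=0, G5=0, G6=1, G7=0, G8=1.
So the outputs are Y1=0, Y2=1. (Without the fault they would be Y1=1, Y2=1.)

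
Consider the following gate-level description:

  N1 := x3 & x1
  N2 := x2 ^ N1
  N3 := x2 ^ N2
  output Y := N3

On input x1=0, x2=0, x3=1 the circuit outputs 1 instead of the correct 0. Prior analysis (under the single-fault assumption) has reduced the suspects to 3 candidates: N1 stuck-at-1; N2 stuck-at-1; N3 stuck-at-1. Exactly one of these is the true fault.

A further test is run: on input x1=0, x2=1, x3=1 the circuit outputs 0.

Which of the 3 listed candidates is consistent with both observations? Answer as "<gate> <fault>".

N2 stuck-at-1

Evaluate each candidate on input x1=0, x2=1, x3=1:
  N1 stuck-at-1: N1=1 [stuck-at-1], N2=0, N3=1 → 1 — eliminated
  N2 stuck-at-1: N1=0, N2=1 [stuck-at-1], N3=0 → 0 — matches
  N3 stuck-at-1: N1=0, N2=1, N3=1 [stuck-at-1] → 1 — eliminated
Only N2 stuck-at-1 reproduces the observed 0.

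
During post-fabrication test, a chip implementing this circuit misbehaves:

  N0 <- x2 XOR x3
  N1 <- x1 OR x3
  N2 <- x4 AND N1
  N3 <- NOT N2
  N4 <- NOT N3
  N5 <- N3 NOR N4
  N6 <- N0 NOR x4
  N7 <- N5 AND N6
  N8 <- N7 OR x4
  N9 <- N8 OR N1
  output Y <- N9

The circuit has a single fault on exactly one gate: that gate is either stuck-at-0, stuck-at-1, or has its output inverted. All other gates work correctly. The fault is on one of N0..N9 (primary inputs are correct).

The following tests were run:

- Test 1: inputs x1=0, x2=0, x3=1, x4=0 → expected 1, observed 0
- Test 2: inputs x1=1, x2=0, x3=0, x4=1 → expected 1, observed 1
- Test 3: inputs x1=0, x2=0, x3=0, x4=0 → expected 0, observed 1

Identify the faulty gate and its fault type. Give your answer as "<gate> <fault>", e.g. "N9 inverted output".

Fault-free values for test 1 (x1=0, x2=0, x3=1, x4=0): N0=1, N1=1, N2=0, N3=1, N4=0, N5=0, N6=0, N7=0, N8=0, N9=1, giving Y=1. Observed 0.
Test 1: faults giving observed 0 are {N1 stuck-at-0, N1 inverted output, N9 stuck-at-0, N9 inverted output}.
Test 2 (x1=1, x2=0, x3=0, x4=1): fault-free N0=0, N1=1, N2=1, N3=0, N4=1, N5=0, N6=0, N7=0, N8=1, N9=1 → 1; observed 1. Eliminates N9 stuck-at-0, N9 inverted output.
Test 3 (x1=0, x2=0, x3=0, x4=0): fault-free N0=0, N1=0, N2=0, N3=1, N4=0, N5=0, N6=1, N7=0, N8=0, N9=0 → 0; observed 1. Eliminates N1 stuck-at-0.
Only N1 inverted output is consistent with every test.

N1 inverted output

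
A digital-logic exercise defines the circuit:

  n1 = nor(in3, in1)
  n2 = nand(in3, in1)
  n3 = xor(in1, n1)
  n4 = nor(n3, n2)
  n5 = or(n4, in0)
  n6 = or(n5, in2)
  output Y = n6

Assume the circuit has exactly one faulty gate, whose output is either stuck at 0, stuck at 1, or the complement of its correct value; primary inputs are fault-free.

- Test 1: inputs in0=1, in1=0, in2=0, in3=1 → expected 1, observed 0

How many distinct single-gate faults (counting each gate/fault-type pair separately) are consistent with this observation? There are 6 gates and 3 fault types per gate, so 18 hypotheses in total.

Fault-free: n1=0, n2=1, n3=0, n4=0, n5=1, n6=1 → 1. Observed 0.
  n1: none of the 3 fault types match ✗
  n2: none of the 3 fault types match ✗
  n3: none of the 3 fault types match ✗
  n4: none of the 3 fault types match ✗
  n5: stuck-at-0, inverted output ✓; others ✗
  n6: stuck-at-0, inverted output ✓; others ✗
Consistent faults: {n5 stuck-at-0, n5 inverted output, n6 stuck-at-0, n6 inverted output} — 4 in all.

4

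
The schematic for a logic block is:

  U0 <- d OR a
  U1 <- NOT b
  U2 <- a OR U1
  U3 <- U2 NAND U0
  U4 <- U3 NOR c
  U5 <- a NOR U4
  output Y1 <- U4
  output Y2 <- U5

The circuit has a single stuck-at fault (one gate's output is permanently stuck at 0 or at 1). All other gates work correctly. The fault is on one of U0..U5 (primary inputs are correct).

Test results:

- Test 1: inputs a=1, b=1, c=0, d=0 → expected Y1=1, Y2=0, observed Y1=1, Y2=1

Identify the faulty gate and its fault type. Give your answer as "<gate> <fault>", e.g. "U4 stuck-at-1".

U5 stuck-at-1

Fault-free values for test 1 (a=1, b=1, c=0, d=0): U0=1, U1=0, U2=1, U3=0, U4=1, U5=0, giving Y1=1, Y2=0. Observed Y1=1, Y2=1.
Test 1: faults giving observed Y1=1, Y2=1 are {U5 stuck-at-1}.
Only U5 stuck-at-1 is consistent with every test.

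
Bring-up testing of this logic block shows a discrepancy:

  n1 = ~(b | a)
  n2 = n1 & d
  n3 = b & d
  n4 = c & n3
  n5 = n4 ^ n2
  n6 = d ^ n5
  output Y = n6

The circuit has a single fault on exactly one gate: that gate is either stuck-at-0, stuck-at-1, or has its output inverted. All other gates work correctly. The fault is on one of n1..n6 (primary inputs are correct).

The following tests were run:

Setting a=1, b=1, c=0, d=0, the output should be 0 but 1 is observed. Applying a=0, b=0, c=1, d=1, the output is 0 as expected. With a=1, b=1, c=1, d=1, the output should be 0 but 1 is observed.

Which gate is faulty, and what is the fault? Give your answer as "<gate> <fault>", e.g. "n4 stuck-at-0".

n2 stuck-at-1

Fault-free values for test 1 (a=1, b=1, c=0, d=0): n1=0, n2=0, n3=0, n4=0, n5=0, n6=0, giving Y=0. Observed 1.
Test 1: faults giving observed 1 are {n2 stuck-at-1, n2 inverted output, n4 stuck-at-1, n4 inverted output, n5 stuck-at-1, n5 inverted output, n6 stuck-at-1, n6 inverted output}.
Test 2 (a=0, b=0, c=1, d=1): fault-free n1=1, n2=1, n3=0, n4=0, n5=1, n6=0 → 0; observed 0. Eliminates n2 inverted output, n4 stuck-at-1, n4 inverted output, n5 inverted output, n6 stuck-at-1, n6 inverted output.
Test 3 (a=1, b=1, c=1, d=1): fault-free n1=0, n2=0, n3=1, n4=1, n5=1, n6=0 → 0; observed 1. Eliminates n5 stuck-at-1.
Only n2 stuck-at-1 is consistent with every test.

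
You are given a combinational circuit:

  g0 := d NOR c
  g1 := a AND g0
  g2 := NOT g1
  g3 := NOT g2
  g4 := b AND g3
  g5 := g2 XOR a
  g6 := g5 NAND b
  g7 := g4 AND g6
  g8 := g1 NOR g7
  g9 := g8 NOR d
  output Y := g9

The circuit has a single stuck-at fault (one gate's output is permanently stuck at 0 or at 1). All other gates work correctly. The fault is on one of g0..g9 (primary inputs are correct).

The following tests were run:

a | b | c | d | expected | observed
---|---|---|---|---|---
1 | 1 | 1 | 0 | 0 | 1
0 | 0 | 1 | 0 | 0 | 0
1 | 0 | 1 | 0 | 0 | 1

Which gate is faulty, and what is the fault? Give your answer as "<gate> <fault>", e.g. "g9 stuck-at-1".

Fault-free values for test 1 (a=1, b=1, c=1, d=0): g0=0, g1=0, g2=1, g3=0, g4=0, g5=0, g6=1, g7=0, g8=1, g9=0, giving Y=0. Observed 1.
Test 1: faults giving observed 1 are {g0 stuck-at-1, g1 stuck-at-1, g3 stuck-at-1, g4 stuck-at-1, g7 stuck-at-1, g8 stuck-at-0, g9 stuck-at-1}.
Test 2 (a=0, b=0, c=1, d=0): fault-free g0=0, g1=0, g2=1, g3=0, g4=0, g5=1, g6=1, g7=0, g8=1, g9=0 → 0; observed 0. Eliminates g1 stuck-at-1, g4 stuck-at-1, g7 stuck-at-1, g8 stuck-at-0, g9 stuck-at-1.
Test 3 (a=1, b=0, c=1, d=0): fault-free g0=0, g1=0, g2=1, g3=0, g4=0, g5=0, g6=1, g7=0, g8=1, g9=0 → 0; observed 1. Eliminates g3 stuck-at-1.
Only g0 stuck-at-1 is consistent with every test.

g0 stuck-at-1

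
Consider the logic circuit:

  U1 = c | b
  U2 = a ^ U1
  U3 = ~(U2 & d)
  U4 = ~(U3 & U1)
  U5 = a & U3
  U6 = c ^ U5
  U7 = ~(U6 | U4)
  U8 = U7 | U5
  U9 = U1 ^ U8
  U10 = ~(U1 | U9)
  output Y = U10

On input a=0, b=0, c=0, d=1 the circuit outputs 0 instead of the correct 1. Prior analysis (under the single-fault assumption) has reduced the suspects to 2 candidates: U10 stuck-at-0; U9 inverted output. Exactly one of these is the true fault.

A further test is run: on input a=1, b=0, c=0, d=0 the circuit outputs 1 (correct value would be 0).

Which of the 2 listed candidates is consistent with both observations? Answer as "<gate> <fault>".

U9 inverted output

Evaluate each candidate on input a=1, b=0, c=0, d=0:
  U10 stuck-at-0: U1=0, U2=1, U3=1, U4=1, U5=1, U6=1, U7=0, U8=1, U9=1, U10=0 [stuck-at-0] → 0 — eliminated
  U9 inverted output: U1=0, U2=1, U3=1, U4=1, U5=1, U6=1, U7=0, U8=1, U9=0 [inverted output], U10=1 → 1 — matches
Only U9 inverted output reproduces the observed 1.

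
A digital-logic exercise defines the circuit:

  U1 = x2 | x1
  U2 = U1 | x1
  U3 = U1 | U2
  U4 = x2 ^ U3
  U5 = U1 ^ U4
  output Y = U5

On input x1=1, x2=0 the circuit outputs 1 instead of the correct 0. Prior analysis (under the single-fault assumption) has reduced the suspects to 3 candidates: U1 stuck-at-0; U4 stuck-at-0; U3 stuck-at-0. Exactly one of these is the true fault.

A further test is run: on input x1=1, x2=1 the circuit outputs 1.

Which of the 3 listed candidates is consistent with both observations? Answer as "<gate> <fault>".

Evaluate each candidate on input x1=1, x2=1:
  U1 stuck-at-0: U1=0 [stuck-at-0], U2=1, U3=1, U4=0, U5=0 → 0 — eliminated
  U4 stuck-at-0: U1=1, U2=1, U3=1, U4=0 [stuck-at-0], U5=1 → 1 — matches
  U3 stuck-at-0: U1=1, U2=1, U3=0 [stuck-at-0], U4=1, U5=0 → 0 — eliminated
Only U4 stuck-at-0 reproduces the observed 1.

U4 stuck-at-0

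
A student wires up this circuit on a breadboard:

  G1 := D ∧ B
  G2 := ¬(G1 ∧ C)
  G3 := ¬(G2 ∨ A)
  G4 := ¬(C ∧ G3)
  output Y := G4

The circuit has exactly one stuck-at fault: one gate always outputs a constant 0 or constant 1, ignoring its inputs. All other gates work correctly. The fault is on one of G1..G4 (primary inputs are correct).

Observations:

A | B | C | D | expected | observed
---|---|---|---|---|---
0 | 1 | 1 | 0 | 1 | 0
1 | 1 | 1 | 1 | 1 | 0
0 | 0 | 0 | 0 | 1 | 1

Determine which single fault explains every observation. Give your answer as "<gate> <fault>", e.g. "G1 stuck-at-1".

Fault-free values for test 1 (A=0, B=1, C=1, D=0): G1=0, G2=1, G3=0, G4=1, giving Y=1. Observed 0.
Test 1: faults giving observed 0 are {G1 stuck-at-1, G2 stuck-at-0, G3 stuck-at-1, G4 stuck-at-0}.
Test 2 (A=1, B=1, C=1, D=1): fault-free G1=1, G2=0, G3=0, G4=1 → 1; observed 0. Eliminates G1 stuck-at-1, G2 stuck-at-0.
Test 3 (A=0, B=0, C=0, D=0): fault-free G1=0, G2=1, G3=0, G4=1 → 1; observed 1. Eliminates G4 stuck-at-0.
Only G3 stuck-at-1 is consistent with every test.

G3 stuck-at-1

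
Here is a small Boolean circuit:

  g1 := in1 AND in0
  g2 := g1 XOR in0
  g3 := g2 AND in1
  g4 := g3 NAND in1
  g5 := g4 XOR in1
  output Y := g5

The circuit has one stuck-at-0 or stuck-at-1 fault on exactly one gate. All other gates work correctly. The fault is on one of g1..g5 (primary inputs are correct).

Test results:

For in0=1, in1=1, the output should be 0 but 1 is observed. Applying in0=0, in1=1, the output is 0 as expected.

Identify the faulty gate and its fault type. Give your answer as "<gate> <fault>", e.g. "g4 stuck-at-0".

Fault-free values for test 1 (in0=1, in1=1): g1=1, g2=0, g3=0, g4=1, g5=0, giving Y=0. Observed 1.
Test 1: faults giving observed 1 are {g1 stuck-at-0, g2 stuck-at-1, g3 stuck-at-1, g4 stuck-at-0, g5 stuck-at-1}.
Test 2 (in0=0, in1=1): fault-free g1=0, g2=0, g3=0, g4=1, g5=0 → 0; observed 0. Eliminates g2 stuck-at-1, g3 stuck-at-1, g4 stuck-at-0, g5 stuck-at-1.
Only g1 stuck-at-0 is consistent with every test.

g1 stuck-at-0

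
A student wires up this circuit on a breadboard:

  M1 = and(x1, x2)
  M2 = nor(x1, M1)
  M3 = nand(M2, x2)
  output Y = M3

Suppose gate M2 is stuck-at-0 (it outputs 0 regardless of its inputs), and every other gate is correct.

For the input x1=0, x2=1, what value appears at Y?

Propagate with M2 forced: M1=0, M2=0 [stuck-at-0], M3=1.
So Y = 1. (Without the fault it would be 0.)

1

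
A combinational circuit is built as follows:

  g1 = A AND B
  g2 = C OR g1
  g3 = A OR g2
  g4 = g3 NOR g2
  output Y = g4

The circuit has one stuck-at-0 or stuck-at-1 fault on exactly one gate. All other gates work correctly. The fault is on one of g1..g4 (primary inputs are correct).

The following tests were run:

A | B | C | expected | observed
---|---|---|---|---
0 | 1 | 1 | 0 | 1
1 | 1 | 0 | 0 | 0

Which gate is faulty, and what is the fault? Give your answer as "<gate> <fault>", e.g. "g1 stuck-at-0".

Fault-free values for test 1 (A=0, B=1, C=1): g1=0, g2=1, g3=1, g4=0, giving Y=0. Observed 1.
Test 1: faults giving observed 1 are {g2 stuck-at-0, g4 stuck-at-1}.
Test 2 (A=1, B=1, C=0): fault-free g1=1, g2=1, g3=1, g4=0 → 0; observed 0. Eliminates g4 stuck-at-1.
Only g2 stuck-at-0 is consistent with every test.

g2 stuck-at-0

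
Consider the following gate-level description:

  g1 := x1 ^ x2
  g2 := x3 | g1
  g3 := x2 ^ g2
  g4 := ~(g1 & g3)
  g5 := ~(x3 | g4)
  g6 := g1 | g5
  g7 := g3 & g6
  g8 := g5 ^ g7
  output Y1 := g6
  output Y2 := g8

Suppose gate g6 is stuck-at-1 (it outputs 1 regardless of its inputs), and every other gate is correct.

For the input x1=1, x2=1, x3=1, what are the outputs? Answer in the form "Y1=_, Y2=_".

Propagate with g6 forced: g1=0, g2=1, g3=0, g4=1, g5=0, g6=1 [stuck-at-1], g7=0, g8=0.
So the outputs are Y1=1, Y2=0. (Without the fault they would be Y1=0, Y2=0.)

Y1=1, Y2=0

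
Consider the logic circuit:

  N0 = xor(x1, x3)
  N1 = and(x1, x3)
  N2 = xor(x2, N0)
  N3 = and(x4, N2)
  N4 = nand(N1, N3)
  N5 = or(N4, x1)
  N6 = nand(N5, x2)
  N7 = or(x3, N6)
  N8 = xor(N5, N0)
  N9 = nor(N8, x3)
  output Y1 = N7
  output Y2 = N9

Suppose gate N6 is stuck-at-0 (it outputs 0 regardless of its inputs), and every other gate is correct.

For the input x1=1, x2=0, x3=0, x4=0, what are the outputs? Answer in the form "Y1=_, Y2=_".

Propagate with N6 forced: N0=1, N1=0, N2=1, N3=0, N4=1, N5=1, N6=0 [stuck-at-0], N7=0, N8=0, N9=1.
So the outputs are Y1=0, Y2=1. (Without the fault they would be Y1=1, Y2=1.)

Y1=0, Y2=1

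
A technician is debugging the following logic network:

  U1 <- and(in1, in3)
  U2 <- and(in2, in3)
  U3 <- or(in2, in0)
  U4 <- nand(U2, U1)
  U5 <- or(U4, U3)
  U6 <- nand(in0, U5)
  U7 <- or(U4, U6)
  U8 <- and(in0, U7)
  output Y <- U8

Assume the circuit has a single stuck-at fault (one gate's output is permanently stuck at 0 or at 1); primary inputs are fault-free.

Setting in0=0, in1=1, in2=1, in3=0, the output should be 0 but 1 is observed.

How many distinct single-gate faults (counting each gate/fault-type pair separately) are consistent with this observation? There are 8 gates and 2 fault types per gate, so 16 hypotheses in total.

Fault-free: U1=0, U2=0, U3=1, U4=1, U5=1, U6=1, U7=1, U8=0 → 0. Observed 1.
  U1: none of the 2 fault types match ✗
  U2: none of the 2 fault types match ✗
  U3: none of the 2 fault types match ✗
  U4: none of the 2 fault types match ✗
  U5: none of the 2 fault types match ✗
  U6: none of the 2 fault types match ✗
  U7: none of the 2 fault types match ✗
  U8: stuck-at-1 ✓; others ✗
Consistent faults: {U8 stuck-at-1} — 1 in all.

1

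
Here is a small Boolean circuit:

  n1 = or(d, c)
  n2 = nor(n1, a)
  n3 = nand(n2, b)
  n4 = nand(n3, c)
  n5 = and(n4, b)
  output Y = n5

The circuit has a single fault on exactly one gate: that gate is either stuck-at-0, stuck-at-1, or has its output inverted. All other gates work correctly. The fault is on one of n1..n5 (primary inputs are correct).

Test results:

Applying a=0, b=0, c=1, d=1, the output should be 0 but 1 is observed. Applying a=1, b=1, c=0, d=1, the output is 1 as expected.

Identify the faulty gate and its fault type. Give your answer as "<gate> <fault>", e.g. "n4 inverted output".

n5 stuck-at-1

Fault-free values for test 1 (a=0, b=0, c=1, d=1): n1=1, n2=0, n3=1, n4=0, n5=0, giving Y=0. Observed 1.
Test 1: faults giving observed 1 are {n5 stuck-at-1, n5 inverted output}.
Test 2 (a=1, b=1, c=0, d=1): fault-free n1=1, n2=0, n3=1, n4=1, n5=1 → 1; observed 1. Eliminates n5 inverted output.
Only n5 stuck-at-1 is consistent with every test.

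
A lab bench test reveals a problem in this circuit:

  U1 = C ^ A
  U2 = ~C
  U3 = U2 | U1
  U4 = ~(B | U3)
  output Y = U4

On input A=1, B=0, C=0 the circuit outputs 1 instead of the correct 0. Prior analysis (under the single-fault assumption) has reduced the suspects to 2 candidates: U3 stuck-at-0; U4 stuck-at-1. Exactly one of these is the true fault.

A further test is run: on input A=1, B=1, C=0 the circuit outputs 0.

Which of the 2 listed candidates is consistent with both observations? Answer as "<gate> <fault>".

Evaluate each candidate on input A=1, B=1, C=0:
  U3 stuck-at-0: U1=1, U2=1, U3=0 [stuck-at-0], U4=0 → 0 — matches
  U4 stuck-at-1: U1=1, U2=1, U3=1, U4=1 [stuck-at-1] → 1 — eliminated
Only U3 stuck-at-0 reproduces the observed 0.

U3 stuck-at-0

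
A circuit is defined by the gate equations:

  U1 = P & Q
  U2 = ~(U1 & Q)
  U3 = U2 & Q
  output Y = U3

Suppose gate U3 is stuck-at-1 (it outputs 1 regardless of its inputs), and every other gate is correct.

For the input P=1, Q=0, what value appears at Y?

1

Propagate with U3 forced: U1=0, U2=1, U3=1 [stuck-at-1].
So Y = 1. (Without the fault it would be 0.)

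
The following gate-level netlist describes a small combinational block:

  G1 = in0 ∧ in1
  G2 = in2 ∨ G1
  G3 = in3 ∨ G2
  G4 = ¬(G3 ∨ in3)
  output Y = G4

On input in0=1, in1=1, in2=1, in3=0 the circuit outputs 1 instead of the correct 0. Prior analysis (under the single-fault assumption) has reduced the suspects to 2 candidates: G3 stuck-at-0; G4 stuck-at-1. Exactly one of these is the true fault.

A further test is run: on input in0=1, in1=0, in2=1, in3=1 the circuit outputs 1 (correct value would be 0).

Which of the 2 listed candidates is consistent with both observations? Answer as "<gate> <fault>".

Evaluate each candidate on input in0=1, in1=0, in2=1, in3=1:
  G3 stuck-at-0: G1=0, G2=1, G3=0 [stuck-at-0], G4=0 → 0 — eliminated
  G4 stuck-at-1: G1=0, G2=1, G3=1, G4=1 [stuck-at-1] → 1 — matches
Only G4 stuck-at-1 reproduces the observed 1.

G4 stuck-at-1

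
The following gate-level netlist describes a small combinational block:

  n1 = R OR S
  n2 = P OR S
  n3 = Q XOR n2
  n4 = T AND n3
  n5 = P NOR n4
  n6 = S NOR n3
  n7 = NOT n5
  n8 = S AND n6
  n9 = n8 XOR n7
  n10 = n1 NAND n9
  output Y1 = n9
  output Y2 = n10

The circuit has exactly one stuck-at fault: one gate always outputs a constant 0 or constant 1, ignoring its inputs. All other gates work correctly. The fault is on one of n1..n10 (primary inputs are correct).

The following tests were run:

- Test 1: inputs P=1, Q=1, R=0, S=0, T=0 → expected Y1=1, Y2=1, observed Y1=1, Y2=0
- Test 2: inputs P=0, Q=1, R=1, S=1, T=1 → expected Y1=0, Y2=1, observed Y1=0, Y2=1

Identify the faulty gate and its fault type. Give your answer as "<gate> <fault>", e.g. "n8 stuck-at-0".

Fault-free values for test 1 (P=1, Q=1, R=0, S=0, T=0): n1=0, n2=1, n3=0, n4=0, n5=0, n6=1, n7=1, n8=0, n9=1, n10=1, giving Y1=1, Y2=1. Observed Y1=1, Y2=0.
Test 1: faults giving observed Y1=1, Y2=0 are {n1 stuck-at-1, n10 stuck-at-0}.
Test 2 (P=0, Q=1, R=1, S=1, T=1): fault-free n1=1, n2=1, n3=0, n4=0, n5=1, n6=0, n7=0, n8=0, n9=0, n10=1 → Y1=0, Y2=1; observed Y1=0, Y2=1. Eliminates n10 stuck-at-0.
Only n1 stuck-at-1 is consistent with every test.

n1 stuck-at-1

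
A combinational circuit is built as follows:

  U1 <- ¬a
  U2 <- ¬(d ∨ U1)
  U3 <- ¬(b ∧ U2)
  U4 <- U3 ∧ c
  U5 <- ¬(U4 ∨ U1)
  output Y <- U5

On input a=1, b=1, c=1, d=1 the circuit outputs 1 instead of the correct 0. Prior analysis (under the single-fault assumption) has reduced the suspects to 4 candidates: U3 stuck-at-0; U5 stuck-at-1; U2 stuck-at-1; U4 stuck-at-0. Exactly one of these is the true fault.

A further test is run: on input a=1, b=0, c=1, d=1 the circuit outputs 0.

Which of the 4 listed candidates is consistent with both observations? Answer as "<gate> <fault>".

U2 stuck-at-1

Evaluate each candidate on input a=1, b=0, c=1, d=1:
  U3 stuck-at-0: U1=0, U2=0, U3=0 [stuck-at-0], U4=0, U5=1 → 1 — eliminated
  U5 stuck-at-1: U1=0, U2=0, U3=1, U4=1, U5=1 [stuck-at-1] → 1 — eliminated
  U2 stuck-at-1: U1=0, U2=1 [stuck-at-1], U3=1, U4=1, U5=0 → 0 — matches
  U4 stuck-at-0: U1=0, U2=0, U3=1, U4=0 [stuck-at-0], U5=1 → 1 — eliminated
Only U2 stuck-at-1 reproduces the observed 0.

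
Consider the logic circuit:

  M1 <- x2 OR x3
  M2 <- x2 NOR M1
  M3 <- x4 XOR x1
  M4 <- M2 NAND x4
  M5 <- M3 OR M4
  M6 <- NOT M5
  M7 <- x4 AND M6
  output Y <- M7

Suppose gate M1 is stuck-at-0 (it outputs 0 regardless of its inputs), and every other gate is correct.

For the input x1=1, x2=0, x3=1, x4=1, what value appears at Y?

Propagate with M1 forced: M1=0 [stuck-at-0], M2=1, M3=0, M4=0, M5=0, M6=1, M7=1.
So Y = 1. (Without the fault it would be 0.)

1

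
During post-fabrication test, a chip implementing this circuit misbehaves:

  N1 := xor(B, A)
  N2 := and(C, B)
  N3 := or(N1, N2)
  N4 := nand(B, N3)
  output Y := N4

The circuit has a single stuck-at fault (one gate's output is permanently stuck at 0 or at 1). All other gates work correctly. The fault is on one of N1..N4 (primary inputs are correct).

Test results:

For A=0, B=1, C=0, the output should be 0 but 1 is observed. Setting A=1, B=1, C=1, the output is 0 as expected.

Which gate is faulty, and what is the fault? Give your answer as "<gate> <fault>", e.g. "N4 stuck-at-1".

N1 stuck-at-0

Fault-free values for test 1 (A=0, B=1, C=0): N1=1, N2=0, N3=1, N4=0, giving Y=0. Observed 1.
Test 1: faults giving observed 1 are {N1 stuck-at-0, N3 stuck-at-0, N4 stuck-at-1}.
Test 2 (A=1, B=1, C=1): fault-free N1=0, N2=1, N3=1, N4=0 → 0; observed 0. Eliminates N3 stuck-at-0, N4 stuck-at-1.
Only N1 stuck-at-0 is consistent with every test.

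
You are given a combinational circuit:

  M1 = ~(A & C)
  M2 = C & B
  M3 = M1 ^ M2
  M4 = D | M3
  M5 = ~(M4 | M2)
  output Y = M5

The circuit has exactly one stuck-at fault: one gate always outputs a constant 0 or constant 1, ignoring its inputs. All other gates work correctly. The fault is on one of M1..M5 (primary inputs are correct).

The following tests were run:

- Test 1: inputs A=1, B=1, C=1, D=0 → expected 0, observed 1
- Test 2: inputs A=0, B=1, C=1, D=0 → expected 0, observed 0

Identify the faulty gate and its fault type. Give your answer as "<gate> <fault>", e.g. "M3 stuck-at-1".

Fault-free values for test 1 (A=1, B=1, C=1, D=0): M1=0, M2=1, M3=1, M4=1, M5=0, giving Y=0. Observed 1.
Test 1: faults giving observed 1 are {M2 stuck-at-0, M5 stuck-at-1}.
Test 2 (A=0, B=1, C=1, D=0): fault-free M1=1, M2=1, M3=0, M4=0, M5=0 → 0; observed 0. Eliminates M5 stuck-at-1.
Only M2 stuck-at-0 is consistent with every test.

M2 stuck-at-0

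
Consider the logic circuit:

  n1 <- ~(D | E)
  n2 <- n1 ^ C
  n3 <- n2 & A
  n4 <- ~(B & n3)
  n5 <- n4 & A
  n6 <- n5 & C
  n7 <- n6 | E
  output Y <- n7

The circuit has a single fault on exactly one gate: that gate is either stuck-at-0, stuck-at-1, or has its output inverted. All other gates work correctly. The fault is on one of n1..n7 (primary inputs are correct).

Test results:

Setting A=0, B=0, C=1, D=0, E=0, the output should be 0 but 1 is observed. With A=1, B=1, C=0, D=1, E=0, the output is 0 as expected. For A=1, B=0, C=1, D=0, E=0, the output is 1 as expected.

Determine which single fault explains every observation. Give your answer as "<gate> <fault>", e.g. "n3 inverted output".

n5 stuck-at-1

Fault-free values for test 1 (A=0, B=0, C=1, D=0, E=0): n1=1, n2=0, n3=0, n4=1, n5=0, n6=0, n7=0, giving Y=0. Observed 1.
Test 1: faults giving observed 1 are {n5 stuck-at-1, n5 inverted output, n6 stuck-at-1, n6 inverted output, n7 stuck-at-1, n7 inverted output}.
Test 2 (A=1, B=1, C=0, D=1, E=0): fault-free n1=0, n2=0, n3=0, n4=1, n5=1, n6=0, n7=0 → 0; observed 0. Eliminates n6 stuck-at-1, n6 inverted output, n7 stuck-at-1, n7 inverted output.
Test 3 (A=1, B=0, C=1, D=0, E=0): fault-free n1=1, n2=0, n3=0, n4=1, n5=1, n6=1, n7=1 → 1; observed 1. Eliminates n5 inverted output.
Only n5 stuck-at-1 is consistent with every test.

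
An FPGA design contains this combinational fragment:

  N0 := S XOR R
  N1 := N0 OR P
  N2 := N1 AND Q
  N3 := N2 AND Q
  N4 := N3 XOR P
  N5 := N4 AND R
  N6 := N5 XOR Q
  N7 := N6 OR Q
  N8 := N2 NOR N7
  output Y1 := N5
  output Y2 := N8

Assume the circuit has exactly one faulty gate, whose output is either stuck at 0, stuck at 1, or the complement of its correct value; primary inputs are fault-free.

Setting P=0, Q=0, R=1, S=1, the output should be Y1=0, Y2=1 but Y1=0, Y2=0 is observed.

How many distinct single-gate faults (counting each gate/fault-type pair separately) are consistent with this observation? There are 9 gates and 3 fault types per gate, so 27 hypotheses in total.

8

Fault-free: N0=0, N1=0, N2=0, N3=0, N4=0, N5=0, N6=0, N7=0, N8=1 → Y1=0, Y2=1. Observed Y1=0, Y2=0.
  N0: none of the 3 fault types match ✗
  N1: none of the 3 fault types match ✗
  N2: stuck-at-1, inverted output ✓; others ✗
  N3: none of the 3 fault types match ✗
  N4: none of the 3 fault types match ✗
  N5: none of the 3 fault types match ✗
  N6: stuck-at-1, inverted output ✓; others ✗
  N7: stuck-at-1, inverted output ✓; others ✗
  N8: stuck-at-0, inverted output ✓; others ✗
Consistent faults: {N2 stuck-at-1, N2 inverted output, N6 stuck-at-1, N6 inverted output, N7 stuck-at-1, N7 inverted output, N8 stuck-at-0, N8 inverted output} — 8 in all.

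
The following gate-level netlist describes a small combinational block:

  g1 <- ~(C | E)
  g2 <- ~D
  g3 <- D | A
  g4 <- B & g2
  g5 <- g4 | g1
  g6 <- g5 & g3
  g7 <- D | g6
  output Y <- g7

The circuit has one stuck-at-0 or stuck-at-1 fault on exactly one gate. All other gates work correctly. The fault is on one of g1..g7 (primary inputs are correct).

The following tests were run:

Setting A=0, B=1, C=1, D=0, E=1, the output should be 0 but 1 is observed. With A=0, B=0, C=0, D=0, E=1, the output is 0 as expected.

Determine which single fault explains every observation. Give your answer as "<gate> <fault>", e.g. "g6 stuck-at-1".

Fault-free values for test 1 (A=0, B=1, C=1, D=0, E=1): g1=0, g2=1, g3=0, g4=1, g5=1, g6=0, g7=0, giving Y=0. Observed 1.
Test 1: faults giving observed 1 are {g3 stuck-at-1, g6 stuck-at-1, g7 stuck-at-1}.
Test 2 (A=0, B=0, C=0, D=0, E=1): fault-free g1=0, g2=1, g3=0, g4=0, g5=0, g6=0, g7=0 → 0; observed 0. Eliminates g6 stuck-at-1, g7 stuck-at-1.
Only g3 stuck-at-1 is consistent with every test.

g3 stuck-at-1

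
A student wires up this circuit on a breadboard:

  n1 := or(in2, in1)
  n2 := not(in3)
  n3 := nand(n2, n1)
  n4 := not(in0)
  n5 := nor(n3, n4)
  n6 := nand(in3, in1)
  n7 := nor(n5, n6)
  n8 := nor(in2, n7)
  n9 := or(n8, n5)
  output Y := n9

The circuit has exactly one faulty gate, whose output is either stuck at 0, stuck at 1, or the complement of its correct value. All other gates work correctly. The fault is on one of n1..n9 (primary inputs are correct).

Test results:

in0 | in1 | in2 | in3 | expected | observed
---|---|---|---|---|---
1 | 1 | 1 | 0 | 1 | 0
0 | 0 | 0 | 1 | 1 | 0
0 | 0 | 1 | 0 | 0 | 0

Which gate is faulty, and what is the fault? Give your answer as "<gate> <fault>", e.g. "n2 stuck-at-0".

n9 stuck-at-0

Fault-free values for test 1 (in0=1, in1=1, in2=1, in3=0): n1=1, n2=1, n3=0, n4=0, n5=1, n6=1, n7=0, n8=0, n9=1, giving Y=1. Observed 0.
Test 1: faults giving observed 0 are {n1 stuck-at-0, n1 inverted output, n2 stuck-at-0, n2 inverted output, n3 stuck-at-1, n3 inverted output, n4 stuck-at-1, n4 inverted output, n5 stuck-at-0, n5 inverted output, n9 stuck-at-0, n9 inverted output}.
Test 2 (in0=0, in1=0, in2=0, in3=1): fault-free n1=0, n2=0, n3=1, n4=1, n5=0, n6=1, n7=0, n8=1, n9=1 → 1; observed 0. Eliminates n1 stuck-at-0, n1 inverted output, n2 stuck-at-0, n2 inverted output, n3 stuck-at-1, n3 inverted output, n4 stuck-at-1, n4 inverted output, n5 stuck-at-0, n5 inverted output.
Test 3 (in0=0, in1=0, in2=1, in3=0): fault-free n1=1, n2=1, n3=0, n4=1, n5=0, n6=1, n7=0, n8=0, n9=0 → 0; observed 0. Eliminates n9 inverted output.
Only n9 stuck-at-0 is consistent with every test.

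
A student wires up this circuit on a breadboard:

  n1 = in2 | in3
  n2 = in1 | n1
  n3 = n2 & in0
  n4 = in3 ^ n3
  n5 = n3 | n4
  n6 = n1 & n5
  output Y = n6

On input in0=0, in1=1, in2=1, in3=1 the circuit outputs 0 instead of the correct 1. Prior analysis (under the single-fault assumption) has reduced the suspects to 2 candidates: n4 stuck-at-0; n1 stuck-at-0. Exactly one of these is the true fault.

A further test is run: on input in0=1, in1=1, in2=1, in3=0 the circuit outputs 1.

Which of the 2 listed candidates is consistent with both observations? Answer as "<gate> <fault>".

Evaluate each candidate on input in0=1, in1=1, in2=1, in3=0:
  n4 stuck-at-0: n1=1, n2=1, n3=1, n4=0 [stuck-at-0], n5=1, n6=1 → 1 — matches
  n1 stuck-at-0: n1=0 [stuck-at-0], n2=1, n3=1, n4=1, n5=1, n6=0 → 0 — eliminated
Only n4 stuck-at-0 reproduces the observed 1.

n4 stuck-at-0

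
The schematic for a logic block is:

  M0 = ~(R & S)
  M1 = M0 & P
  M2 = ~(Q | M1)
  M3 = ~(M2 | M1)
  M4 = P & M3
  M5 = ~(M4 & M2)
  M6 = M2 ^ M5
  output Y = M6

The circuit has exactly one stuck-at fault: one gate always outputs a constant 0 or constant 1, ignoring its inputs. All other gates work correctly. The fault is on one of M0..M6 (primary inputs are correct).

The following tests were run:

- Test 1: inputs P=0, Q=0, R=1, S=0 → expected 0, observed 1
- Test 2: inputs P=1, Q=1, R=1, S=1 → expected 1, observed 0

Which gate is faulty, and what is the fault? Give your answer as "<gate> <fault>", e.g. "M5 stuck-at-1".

M5 stuck-at-0

Fault-free values for test 1 (P=0, Q=0, R=1, S=0): M0=1, M1=0, M2=1, M3=0, M4=0, M5=1, M6=0, giving Y=0. Observed 1.
Test 1: faults giving observed 1 are {M1 stuck-at-1, M2 stuck-at-0, M4 stuck-at-1, M5 stuck-at-0, M6 stuck-at-1}.
Test 2 (P=1, Q=1, R=1, S=1): fault-free M0=0, M1=0, M2=0, M3=1, M4=1, M5=1, M6=1 → 1; observed 0. Eliminates M1 stuck-at-1, M2 stuck-at-0, M4 stuck-at-1, M6 stuck-at-1.
Only M5 stuck-at-0 is consistent with every test.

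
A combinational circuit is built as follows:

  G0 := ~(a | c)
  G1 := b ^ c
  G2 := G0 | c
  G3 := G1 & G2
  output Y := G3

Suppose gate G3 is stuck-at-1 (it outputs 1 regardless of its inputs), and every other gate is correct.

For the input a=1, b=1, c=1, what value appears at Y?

1

Propagate with G3 forced: G0=0, G1=0, G2=1, G3=1 [stuck-at-1].
So Y = 1. (Without the fault it would be 0.)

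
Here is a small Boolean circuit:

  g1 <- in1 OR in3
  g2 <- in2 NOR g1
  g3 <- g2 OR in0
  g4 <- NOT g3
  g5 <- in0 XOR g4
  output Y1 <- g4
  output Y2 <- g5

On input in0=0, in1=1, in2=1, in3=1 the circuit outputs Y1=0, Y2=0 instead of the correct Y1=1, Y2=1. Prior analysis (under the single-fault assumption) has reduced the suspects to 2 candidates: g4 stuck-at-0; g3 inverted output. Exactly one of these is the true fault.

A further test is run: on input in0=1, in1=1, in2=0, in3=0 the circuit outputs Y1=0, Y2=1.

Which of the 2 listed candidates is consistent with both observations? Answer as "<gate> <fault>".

Evaluate each candidate on input in0=1, in1=1, in2=0, in3=0:
  g4 stuck-at-0: g1=1, g2=0, g3=1, g4=0 [stuck-at-0], g5=1 → Y1=0, Y2=1 — matches
  g3 inverted output: g1=1, g2=0, g3=0 [inverted output], g4=1, g5=0 → Y1=1, Y2=0 — eliminated
Only g4 stuck-at-0 reproduces the observed Y1=0, Y2=1.

g4 stuck-at-0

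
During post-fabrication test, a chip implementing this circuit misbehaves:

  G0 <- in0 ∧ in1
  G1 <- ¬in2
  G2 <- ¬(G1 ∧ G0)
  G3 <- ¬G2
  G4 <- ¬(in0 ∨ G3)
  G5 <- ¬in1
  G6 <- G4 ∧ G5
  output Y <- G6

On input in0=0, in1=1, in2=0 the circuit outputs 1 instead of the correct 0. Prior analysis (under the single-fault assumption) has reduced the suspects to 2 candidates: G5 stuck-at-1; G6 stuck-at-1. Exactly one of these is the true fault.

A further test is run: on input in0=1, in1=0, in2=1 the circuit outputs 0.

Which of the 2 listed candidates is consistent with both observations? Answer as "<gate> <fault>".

Evaluate each candidate on input in0=1, in1=0, in2=1:
  G5 stuck-at-1: G0=0, G1=0, G2=1, G3=0, G4=0, G5=1 [stuck-at-1], G6=0 → 0 — matches
  G6 stuck-at-1: G0=0, G1=0, G2=1, G3=0, G4=0, G5=1, G6=1 [stuck-at-1] → 1 — eliminated
Only G5 stuck-at-1 reproduces the observed 0.

G5 stuck-at-1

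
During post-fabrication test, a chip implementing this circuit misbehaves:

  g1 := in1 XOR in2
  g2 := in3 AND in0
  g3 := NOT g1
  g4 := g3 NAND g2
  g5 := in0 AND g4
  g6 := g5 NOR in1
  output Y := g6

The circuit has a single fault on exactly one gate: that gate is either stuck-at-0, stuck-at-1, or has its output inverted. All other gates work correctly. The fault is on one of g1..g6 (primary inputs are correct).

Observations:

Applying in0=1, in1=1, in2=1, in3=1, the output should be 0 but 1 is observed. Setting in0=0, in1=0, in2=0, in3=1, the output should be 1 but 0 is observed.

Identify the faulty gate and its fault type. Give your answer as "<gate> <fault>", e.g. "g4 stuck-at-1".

Fault-free values for test 1 (in0=1, in1=1, in2=1, in3=1): g1=0, g2=1, g3=1, g4=0, g5=0, g6=0, giving Y=0. Observed 1.
Test 1: faults giving observed 1 are {g6 stuck-at-1, g6 inverted output}.
Test 2 (in0=0, in1=0, in2=0, in3=1): fault-free g1=0, g2=0, g3=1, g4=1, g5=0, g6=1 → 1; observed 0. Eliminates g6 stuck-at-1.
Only g6 inverted output is consistent with every test.

g6 inverted output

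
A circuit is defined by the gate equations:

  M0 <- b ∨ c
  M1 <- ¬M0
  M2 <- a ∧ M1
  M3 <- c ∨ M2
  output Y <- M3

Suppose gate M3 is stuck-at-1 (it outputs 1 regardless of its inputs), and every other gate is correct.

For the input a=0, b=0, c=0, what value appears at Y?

Propagate with M3 forced: M0=0, M1=1, M2=0, M3=1 [stuck-at-1].
So Y = 1. (Without the fault it would be 0.)

1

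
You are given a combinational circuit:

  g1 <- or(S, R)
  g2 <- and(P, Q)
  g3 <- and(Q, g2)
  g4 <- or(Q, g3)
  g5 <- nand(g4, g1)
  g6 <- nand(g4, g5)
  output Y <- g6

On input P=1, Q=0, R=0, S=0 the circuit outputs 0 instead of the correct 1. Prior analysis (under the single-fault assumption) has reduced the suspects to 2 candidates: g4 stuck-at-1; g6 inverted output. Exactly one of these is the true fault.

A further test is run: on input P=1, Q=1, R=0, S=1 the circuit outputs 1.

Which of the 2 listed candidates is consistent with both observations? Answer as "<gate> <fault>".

Evaluate each candidate on input P=1, Q=1, R=0, S=1:
  g4 stuck-at-1: g1=1, g2=1, g3=1, g4=1 [stuck-at-1], g5=0, g6=1 → 1 — matches
  g6 inverted output: g1=1, g2=1, g3=1, g4=1, g5=0, g6=0 [inverted output] → 0 — eliminated
Only g4 stuck-at-1 reproduces the observed 1.

g4 stuck-at-1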